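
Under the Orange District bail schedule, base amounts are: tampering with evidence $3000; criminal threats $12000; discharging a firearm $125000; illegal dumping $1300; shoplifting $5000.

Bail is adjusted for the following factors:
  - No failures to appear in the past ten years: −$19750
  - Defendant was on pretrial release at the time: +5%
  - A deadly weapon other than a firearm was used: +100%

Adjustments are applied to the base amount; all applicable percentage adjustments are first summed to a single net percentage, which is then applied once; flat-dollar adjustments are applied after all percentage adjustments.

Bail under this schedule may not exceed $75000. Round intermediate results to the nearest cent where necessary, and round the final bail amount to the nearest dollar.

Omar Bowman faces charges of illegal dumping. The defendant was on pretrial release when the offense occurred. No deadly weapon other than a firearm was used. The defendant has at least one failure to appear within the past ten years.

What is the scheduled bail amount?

Base amounts from the schedule: illegal dumping $1300.
Single charge. Combined base = $1300.
Defendant was on pretrial release at the time (+5%): $1300 × 1.05 = $1365.
$1365 is within the $75000 maximum.

$1365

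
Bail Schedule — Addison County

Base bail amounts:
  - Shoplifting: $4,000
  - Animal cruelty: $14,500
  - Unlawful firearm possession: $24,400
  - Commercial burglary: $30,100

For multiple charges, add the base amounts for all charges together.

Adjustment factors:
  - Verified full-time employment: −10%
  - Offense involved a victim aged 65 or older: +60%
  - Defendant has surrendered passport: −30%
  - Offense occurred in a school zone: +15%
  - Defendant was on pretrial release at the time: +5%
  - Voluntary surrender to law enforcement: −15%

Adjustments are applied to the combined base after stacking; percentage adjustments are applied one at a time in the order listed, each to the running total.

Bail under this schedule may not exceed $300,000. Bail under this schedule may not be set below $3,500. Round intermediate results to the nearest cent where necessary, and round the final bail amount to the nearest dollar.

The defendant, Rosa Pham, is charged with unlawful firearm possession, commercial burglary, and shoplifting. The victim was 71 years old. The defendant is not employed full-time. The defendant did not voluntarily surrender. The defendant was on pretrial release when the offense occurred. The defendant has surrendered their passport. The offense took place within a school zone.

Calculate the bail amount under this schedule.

$79,115

Base amounts from the schedule: unlawful firearm possession $24,400; commercial burglary $30,100; shoplifting $4,000.
Stacking rule: sum of all bases. $24,400 + $30,100 + $4,000 = $58,500.
Offense involved a victim aged 65 or older (+60%): $58,500 × 1.6 = $93,600.
Defendant has surrendered passport (−30%): $93,600 × 0.7 = $65,520.
Offense occurred in a school zone (+15%): $65,520 × 1.15 = $75,348.
Defendant was on pretrial release at the time (+5%): $75,348 × 1.05 = $79,115.40.
$79,115.40 is within the $300,000 maximum.
$79,115.40 is at or above the $3,500 minimum.
Rounded to the nearest dollar: $79,115.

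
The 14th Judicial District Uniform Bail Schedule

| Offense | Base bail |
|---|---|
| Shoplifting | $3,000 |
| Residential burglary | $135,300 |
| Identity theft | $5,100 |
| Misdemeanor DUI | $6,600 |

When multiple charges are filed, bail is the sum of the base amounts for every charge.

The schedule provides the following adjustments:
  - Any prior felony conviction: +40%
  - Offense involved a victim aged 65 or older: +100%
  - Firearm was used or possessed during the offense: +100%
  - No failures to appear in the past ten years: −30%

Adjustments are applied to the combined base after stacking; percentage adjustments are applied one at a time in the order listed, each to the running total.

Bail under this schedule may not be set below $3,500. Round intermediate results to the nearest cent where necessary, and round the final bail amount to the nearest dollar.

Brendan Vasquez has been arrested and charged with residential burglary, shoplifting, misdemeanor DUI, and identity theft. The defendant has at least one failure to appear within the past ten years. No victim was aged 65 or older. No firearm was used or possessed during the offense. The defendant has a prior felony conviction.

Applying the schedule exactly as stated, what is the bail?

$210,000

Base amounts from the schedule: residential burglary $135,300; shoplifting $3,000; misdemeanor DUI $6,600; identity theft $5,100.
Stacking rule: sum of all bases. $135,300 + $3,000 + $6,600 + $5,100 = $150,000.
Any prior felony conviction (+40%): $150,000 × 1.4 = $210,000.
$210,000 is at or above the $3,500 minimum.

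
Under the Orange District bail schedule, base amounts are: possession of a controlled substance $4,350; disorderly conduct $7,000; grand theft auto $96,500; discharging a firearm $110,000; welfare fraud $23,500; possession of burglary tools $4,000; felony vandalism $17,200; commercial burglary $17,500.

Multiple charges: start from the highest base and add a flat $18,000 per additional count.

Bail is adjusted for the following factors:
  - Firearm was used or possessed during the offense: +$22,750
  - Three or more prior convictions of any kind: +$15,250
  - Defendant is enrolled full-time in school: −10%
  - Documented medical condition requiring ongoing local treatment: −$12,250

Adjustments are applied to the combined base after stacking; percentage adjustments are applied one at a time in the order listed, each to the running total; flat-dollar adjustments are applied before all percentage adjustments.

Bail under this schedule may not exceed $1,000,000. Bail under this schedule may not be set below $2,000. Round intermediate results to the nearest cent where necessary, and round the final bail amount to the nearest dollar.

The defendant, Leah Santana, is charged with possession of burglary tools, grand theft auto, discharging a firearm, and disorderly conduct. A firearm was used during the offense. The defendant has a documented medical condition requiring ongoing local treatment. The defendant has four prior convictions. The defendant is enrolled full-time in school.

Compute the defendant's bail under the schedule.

Base amounts from the schedule: possession of burglary tools $4,000; grand theft auto $96,500; discharging a firearm $110,000; disorderly conduct $7,000.
Stacking rule: highest base plus $18,000 per additional charge. Highest is discharging a firearm at $110,000; 3 additional charges → +$54,000. Combined base = $164,000.
Firearm was used or possessed during the offense (+$22,750 flat): $164,000 + $22,750 = $186,750.
Three or more prior convictions of any kind (+$15,250 flat): $186,750 + $15,250 = $202,000.
Documented medical condition requiring ongoing local treatment (−$12,250 flat): $202,000 − $12,250 = $189,750.
Defendant is enrolled full-time in school (−10%): $189,750 × 0.9 = $170,775.
$170,775 is within the $1,000,000 maximum.
$170,775 is at or above the $2,000 minimum.

$170,775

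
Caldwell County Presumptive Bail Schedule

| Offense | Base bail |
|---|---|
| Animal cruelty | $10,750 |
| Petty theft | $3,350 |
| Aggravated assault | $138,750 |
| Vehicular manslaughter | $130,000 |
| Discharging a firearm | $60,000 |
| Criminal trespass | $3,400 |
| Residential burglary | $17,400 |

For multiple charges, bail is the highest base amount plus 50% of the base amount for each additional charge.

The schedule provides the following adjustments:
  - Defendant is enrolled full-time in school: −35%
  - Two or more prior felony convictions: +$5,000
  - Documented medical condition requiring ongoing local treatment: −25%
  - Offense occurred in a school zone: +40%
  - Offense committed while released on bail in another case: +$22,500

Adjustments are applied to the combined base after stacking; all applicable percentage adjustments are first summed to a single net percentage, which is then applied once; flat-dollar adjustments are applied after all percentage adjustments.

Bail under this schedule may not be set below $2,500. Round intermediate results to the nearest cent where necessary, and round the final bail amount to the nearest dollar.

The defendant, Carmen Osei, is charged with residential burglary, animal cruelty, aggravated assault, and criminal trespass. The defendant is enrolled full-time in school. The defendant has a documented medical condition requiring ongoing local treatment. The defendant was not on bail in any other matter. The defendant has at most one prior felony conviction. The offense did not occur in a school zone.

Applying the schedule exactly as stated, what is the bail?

$61,810

Base amounts from the schedule: residential burglary $17,400; animal cruelty $10,750; aggravated assault $138,750; criminal trespass $3,400.
Stacking rule: highest base plus 50% of each additional charge. Highest is aggravated assault at $138,750. Additional: $17,400 × 50% = $8,700; $10,750 × 50% = $5,375; $3,400 × 50% = $1,700. Combined base = $138,750 + $15,775 = $154,525.
Net percentage adjustment: −35% −25% = −60%. $154,525 × 0.4 = $61,810.
$61,810 is at or above the $2,500 minimum.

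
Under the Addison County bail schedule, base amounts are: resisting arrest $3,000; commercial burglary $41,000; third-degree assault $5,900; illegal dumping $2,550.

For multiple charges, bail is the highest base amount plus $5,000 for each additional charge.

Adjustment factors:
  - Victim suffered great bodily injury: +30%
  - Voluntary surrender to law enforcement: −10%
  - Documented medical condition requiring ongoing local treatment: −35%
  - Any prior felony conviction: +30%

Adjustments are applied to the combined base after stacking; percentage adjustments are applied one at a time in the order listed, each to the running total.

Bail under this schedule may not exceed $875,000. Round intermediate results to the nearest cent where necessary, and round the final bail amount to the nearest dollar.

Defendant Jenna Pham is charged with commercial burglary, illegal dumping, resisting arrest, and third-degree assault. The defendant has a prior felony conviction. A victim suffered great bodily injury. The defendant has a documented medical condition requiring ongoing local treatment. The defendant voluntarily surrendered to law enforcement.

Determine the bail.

Base amounts from the schedule: commercial burglary $41,000; illegal dumping $2,550; resisting arrest $3,000; third-degree assault $5,900.
Stacking rule: highest base plus $5,000 per additional charge. Highest is commercial burglary at $41,000; 3 additional charges → +$15,000. Combined base = $56,000.
Victim suffered great bodily injury (+30%): $56,000 × 1.3 = $72,800.
Voluntary surrender to law enforcement (−10%): $72,800 × 0.9 = $65,520.
Documented medical condition requiring ongoing local treatment (−35%): $65,520 × 0.65 = $42,588.
Any prior felony conviction (+30%): $42,588 × 1.3 = $55,364.40.
$55,364.40 is within the $875,000 maximum.
Rounded to the nearest dollar: $55,364.

$55,364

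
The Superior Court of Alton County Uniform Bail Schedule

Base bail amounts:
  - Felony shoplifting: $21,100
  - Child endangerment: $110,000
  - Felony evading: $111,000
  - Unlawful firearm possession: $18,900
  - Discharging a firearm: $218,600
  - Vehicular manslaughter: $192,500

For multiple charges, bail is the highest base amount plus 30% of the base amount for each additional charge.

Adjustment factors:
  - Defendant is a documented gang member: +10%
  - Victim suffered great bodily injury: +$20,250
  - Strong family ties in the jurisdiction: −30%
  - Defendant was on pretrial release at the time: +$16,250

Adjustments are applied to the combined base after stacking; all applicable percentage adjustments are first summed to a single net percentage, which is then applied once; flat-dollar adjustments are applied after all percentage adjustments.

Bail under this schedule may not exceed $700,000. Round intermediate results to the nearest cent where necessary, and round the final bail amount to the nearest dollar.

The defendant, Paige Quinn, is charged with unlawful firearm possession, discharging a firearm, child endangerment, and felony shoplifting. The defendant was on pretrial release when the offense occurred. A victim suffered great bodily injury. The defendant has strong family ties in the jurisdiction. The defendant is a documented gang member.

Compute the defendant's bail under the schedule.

Base amounts from the schedule: unlawful firearm possession $18,900; discharging a firearm $218,600; child endangerment $110,000; felony shoplifting $21,100.
Stacking rule: highest base plus 30% of each additional charge. Highest is discharging a firearm at $218,600. Additional: $18,900 × 30% = $5,670; $110,000 × 30% = $33,000; $21,100 × 30% = $6,330. Combined base = $218,600 + $45,000 = $263,600.
Net percentage adjustment: +10% −30% = −20%. $263,600 × 0.8 = $210,880.
Victim suffered great bodily injury (+$20,250 flat): $210,880 + $20,250 = $231,130.
Defendant was on pretrial release at the time (+$16,250 flat): $231,130 + $16,250 = $247,380.
$247,380 is within the $700,000 maximum.

$247,380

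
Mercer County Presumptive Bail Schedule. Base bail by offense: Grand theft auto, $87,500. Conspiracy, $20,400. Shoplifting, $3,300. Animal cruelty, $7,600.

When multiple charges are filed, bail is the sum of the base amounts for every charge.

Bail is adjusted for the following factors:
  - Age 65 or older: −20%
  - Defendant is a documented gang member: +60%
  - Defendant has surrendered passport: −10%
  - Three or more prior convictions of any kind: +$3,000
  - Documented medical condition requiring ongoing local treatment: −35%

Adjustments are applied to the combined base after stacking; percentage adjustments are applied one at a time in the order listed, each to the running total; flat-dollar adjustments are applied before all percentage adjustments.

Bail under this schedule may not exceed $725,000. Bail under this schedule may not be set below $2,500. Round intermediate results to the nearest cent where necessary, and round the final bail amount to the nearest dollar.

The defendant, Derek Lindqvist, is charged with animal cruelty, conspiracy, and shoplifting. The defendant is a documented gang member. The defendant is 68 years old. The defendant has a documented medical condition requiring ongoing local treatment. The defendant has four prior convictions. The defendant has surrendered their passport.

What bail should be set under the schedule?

$25,684

Base amounts from the schedule: animal cruelty $7,600; conspiracy $20,400; shoplifting $3,300.
Stacking rule: sum of all bases. $7,600 + $20,400 + $3,300 = $31,300.
Three or more prior convictions of any kind (+$3,000 flat): $31,300 + $3,000 = $34,300.
Age 65 or older (−20%): $34,300 × 0.8 = $27,440.
Defendant is a documented gang member (+60%): $27,440 × 1.6 = $43,904.
Defendant has surrendered passport (−10%): $43,904 × 0.9 = $39,513.60.
Documented medical condition requiring ongoing local treatment (−35%): $39,513.60 × 0.65 = $25,683.84.
$25,683.84 is within the $725,000 maximum.
$25,683.84 is at or above the $2,500 minimum.
Rounded to the nearest dollar: $25,684.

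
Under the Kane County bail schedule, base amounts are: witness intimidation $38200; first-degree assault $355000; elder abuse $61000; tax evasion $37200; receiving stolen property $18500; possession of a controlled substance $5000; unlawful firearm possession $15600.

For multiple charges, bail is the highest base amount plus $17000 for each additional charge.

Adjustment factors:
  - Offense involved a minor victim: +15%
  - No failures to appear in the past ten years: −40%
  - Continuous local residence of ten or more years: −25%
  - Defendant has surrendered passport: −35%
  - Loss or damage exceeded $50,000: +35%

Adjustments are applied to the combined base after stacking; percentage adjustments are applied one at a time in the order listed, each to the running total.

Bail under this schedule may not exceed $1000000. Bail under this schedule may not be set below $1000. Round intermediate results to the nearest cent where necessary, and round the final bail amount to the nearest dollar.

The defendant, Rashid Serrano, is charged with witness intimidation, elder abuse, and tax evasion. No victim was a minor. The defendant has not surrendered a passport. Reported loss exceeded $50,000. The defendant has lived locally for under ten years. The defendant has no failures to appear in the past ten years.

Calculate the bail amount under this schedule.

$76950

Base amounts from the schedule: witness intimidation $38200; elder abuse $61000; tax evasion $37200.
Stacking rule: highest base plus $17000 per additional charge. Highest is elder abuse at $61000; 2 additional charges → +$34000. Combined base = $95000.
No failures to appear in the past ten years (−40%): $95000 × 0.6 = $57000.
Loss or damage exceeded $50,000 (+35%): $57000 × 1.35 = $76950.
$76950 is within the $1000000 maximum.
$76950 is at or above the $1000 minimum.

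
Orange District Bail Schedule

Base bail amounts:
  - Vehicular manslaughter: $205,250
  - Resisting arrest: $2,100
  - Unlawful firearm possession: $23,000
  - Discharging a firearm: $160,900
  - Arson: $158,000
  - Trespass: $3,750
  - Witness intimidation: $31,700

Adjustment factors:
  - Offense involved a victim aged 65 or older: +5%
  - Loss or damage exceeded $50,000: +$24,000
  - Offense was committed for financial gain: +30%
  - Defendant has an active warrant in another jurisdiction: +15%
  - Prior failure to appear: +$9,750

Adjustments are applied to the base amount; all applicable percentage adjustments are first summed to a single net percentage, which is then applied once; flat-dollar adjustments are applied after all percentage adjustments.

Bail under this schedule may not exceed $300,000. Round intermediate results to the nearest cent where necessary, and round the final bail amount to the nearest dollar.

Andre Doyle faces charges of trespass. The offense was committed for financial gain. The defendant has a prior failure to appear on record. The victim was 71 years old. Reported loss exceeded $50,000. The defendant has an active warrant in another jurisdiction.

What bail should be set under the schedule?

$39,375

Base amounts from the schedule: trespass $3,750.
Single charge. Combined base = $3,750.
Net percentage adjustment: +5% +30% +15% = +50%. $3,750 × 1.5 = $5,625.
Loss or damage exceeded $50,000 (+$24,000 flat): $5,625 + $24,000 = $29,625.
Prior failure to appear (+$9,750 flat): $29,625 + $9,750 = $39,375.
$39,375 is within the $300,000 maximum.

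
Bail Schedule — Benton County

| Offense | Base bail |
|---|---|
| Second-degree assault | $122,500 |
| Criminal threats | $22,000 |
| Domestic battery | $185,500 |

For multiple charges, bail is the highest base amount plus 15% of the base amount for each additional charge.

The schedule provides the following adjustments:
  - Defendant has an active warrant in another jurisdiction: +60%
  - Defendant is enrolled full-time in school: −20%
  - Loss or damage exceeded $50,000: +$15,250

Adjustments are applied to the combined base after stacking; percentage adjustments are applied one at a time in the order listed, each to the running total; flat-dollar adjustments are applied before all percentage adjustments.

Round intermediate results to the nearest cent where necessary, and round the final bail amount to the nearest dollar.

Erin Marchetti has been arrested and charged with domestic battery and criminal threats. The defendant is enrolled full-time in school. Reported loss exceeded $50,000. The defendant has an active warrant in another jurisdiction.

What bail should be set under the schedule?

Base amounts from the schedule: domestic battery $185,500; criminal threats $22,000.
Stacking rule: highest base plus 15% of each additional charge. Highest is domestic battery at $185,500. Additional: $22,000 × 15% = $3,300. Combined base = $185,500 + $3,300 = $188,800.
Loss or damage exceeded $50,000 (+$15,250 flat): $188,800 + $15,250 = $204,050.
Defendant has an active warrant in another jurisdiction (+60%): $204,050 × 1.6 = $326,480.
Defendant is enrolled full-time in school (−20%): $326,480 × 0.8 = $261,184.

$261,184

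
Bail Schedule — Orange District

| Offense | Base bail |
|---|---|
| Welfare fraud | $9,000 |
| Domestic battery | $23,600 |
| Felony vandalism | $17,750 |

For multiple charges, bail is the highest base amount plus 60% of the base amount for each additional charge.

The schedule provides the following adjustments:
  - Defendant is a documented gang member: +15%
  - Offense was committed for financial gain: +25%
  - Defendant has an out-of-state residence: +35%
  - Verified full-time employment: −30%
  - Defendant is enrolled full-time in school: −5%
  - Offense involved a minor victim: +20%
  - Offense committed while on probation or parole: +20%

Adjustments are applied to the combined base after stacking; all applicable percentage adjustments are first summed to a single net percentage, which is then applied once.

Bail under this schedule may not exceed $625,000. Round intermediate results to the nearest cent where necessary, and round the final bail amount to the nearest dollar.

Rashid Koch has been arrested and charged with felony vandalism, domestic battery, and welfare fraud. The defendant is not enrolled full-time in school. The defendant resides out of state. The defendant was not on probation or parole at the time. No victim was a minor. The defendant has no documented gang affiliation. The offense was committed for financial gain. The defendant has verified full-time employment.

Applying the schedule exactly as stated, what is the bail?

Base amounts from the schedule: felony vandalism $17,750; domestic battery $23,600; welfare fraud $9,000.
Stacking rule: highest base plus 60% of each additional charge. Highest is domestic battery at $23,600. Additional: $17,750 × 60% = $10,650; $9,000 × 60% = $5,400. Combined base = $23,600 + $16,050 = $39,650.
Net percentage adjustment: +25% +35% −30% = +30%. $39,650 × 1.3 = $51,545.
$51,545 is within the $625,000 maximum.

$51,545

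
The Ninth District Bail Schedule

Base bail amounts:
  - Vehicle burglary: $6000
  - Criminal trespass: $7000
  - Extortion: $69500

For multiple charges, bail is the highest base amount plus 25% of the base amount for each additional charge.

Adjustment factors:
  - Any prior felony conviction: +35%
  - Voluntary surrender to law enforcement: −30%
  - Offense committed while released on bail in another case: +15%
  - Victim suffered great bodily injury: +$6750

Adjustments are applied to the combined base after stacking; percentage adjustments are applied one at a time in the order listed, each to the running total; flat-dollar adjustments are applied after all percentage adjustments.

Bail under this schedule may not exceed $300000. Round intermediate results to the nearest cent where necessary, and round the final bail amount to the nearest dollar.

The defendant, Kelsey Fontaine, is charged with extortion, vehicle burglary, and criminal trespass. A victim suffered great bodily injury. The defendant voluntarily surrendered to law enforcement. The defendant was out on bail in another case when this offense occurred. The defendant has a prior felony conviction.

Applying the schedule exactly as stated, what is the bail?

$85811

Base amounts from the schedule: extortion $69500; vehicle burglary $6000; criminal trespass $7000.
Stacking rule: highest base plus 25% of each additional charge. Highest is extortion at $69500. Additional: $6000 × 25% = $1500; $7000 × 25% = $1750. Combined base = $69500 + $3250 = $72750.
Any prior felony conviction (+35%): $72750 × 1.35 = $98212.50.
Voluntary surrender to law enforcement (−30%): $98212.50 × 0.7 = $68748.75.
Offense committed while released on bail in another case (+15%): $68748.75 × 1.15 = $79061.06.
Victim suffered great bodily injury (+$6750 flat): $79061.06 + $6750 = $85811.06.
$85811.06 is within the $300000 maximum.
Rounded to the nearest dollar: $85811.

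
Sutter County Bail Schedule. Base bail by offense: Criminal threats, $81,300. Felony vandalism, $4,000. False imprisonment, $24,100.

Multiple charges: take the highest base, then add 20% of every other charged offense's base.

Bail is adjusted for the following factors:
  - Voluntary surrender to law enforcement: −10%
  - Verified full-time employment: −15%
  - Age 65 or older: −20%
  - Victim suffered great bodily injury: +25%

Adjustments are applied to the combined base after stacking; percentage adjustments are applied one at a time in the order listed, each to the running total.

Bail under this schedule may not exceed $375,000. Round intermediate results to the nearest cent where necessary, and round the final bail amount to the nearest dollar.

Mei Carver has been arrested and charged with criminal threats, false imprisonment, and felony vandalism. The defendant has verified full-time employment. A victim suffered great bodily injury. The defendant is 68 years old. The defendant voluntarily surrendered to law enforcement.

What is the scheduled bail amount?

$66,494

Base amounts from the schedule: criminal threats $81,300; false imprisonment $24,100; felony vandalism $4,000.
Stacking rule: highest base plus 20% of each additional charge. Highest is criminal threats at $81,300. Additional: $24,100 × 20% = $4,820; $4,000 × 20% = $800. Combined base = $81,300 + $5,620 = $86,920.
Voluntary surrender to law enforcement (−10%): $86,920 × 0.9 = $78,228.
Verified full-time employment (−15%): $78,228 × 0.85 = $66,493.80.
Age 65 or older (−20%): $66,493.80 × 0.8 = $53,195.04.
Victim suffered great bodily injury (+25%): $53,195.04 × 1.25 = $66,493.80.
$66,493.80 is within the $375,000 maximum.
Rounded to the nearest dollar: $66,494.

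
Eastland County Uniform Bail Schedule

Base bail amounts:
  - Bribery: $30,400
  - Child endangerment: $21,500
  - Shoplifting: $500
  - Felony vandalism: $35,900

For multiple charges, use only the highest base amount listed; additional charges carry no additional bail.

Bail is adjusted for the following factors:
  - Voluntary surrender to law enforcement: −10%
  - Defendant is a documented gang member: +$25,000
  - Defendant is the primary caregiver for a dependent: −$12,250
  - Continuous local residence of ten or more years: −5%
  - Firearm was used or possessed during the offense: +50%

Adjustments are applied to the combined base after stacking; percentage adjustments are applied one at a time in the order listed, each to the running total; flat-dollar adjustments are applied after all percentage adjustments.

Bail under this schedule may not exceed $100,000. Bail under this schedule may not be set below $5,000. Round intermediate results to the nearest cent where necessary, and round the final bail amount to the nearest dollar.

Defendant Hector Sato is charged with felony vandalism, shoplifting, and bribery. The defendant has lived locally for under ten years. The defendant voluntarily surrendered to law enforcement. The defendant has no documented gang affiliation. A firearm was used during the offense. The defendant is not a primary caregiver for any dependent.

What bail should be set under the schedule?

$48,465

Base amounts from the schedule: felony vandalism $35,900; shoplifting $500; bribery $30,400.
Stacking rule: use the highest base only. Highest is felony vandalism at $35,900. Combined base = $35,900.
Voluntary surrender to law enforcement (−10%): $35,900 × 0.9 = $32,310.
Firearm was used or possessed during the offense (+50%): $32,310 × 1.5 = $48,465.
$48,465 is within the $100,000 maximum.
$48,465 is at or above the $5,000 minimum.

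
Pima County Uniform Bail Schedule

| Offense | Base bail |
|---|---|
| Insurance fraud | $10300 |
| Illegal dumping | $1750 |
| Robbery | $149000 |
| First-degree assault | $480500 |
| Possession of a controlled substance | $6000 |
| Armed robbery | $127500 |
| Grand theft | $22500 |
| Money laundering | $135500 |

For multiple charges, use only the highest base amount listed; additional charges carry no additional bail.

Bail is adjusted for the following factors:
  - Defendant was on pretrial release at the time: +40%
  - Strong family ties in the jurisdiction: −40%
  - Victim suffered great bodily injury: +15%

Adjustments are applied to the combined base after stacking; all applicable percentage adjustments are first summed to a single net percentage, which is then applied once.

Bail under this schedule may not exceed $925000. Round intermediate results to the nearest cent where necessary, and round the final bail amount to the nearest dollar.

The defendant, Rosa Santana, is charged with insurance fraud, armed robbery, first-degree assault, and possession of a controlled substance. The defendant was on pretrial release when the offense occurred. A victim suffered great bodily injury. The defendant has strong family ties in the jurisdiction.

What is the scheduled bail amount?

$552575

Base amounts from the schedule: insurance fraud $10300; armed robbery $127500; first-degree assault $480500; possession of a controlled substance $6000.
Stacking rule: use the highest base only. Highest is first-degree assault at $480500. Combined base = $480500.
Net percentage adjustment: +40% −40% +15% = +15%. $480500 × 1.15 = $552575.
$552575 is within the $925000 maximum.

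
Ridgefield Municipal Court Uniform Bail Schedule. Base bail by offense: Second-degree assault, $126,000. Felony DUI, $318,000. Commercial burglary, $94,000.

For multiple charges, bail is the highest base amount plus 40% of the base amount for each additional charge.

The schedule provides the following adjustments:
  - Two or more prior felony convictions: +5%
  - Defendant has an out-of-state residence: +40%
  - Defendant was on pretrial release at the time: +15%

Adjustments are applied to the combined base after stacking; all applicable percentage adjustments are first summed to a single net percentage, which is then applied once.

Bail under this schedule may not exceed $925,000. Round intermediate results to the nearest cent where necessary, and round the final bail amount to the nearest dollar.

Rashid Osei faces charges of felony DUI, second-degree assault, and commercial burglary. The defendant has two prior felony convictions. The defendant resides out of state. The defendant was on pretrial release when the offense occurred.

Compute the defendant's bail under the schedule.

$649,600

Base amounts from the schedule: felony DUI $318,000; second-degree assault $126,000; commercial burglary $94,000.
Stacking rule: highest base plus 40% of each additional charge. Highest is felony DUI at $318,000. Additional: $126,000 × 40% = $50,400; $94,000 × 40% = $37,600. Combined base = $318,000 + $88,000 = $406,000.
Net percentage adjustment: +5% +40% +15% = +60%. $406,000 × 1.6 = $649,600.
$649,600 is within the $925,000 maximum.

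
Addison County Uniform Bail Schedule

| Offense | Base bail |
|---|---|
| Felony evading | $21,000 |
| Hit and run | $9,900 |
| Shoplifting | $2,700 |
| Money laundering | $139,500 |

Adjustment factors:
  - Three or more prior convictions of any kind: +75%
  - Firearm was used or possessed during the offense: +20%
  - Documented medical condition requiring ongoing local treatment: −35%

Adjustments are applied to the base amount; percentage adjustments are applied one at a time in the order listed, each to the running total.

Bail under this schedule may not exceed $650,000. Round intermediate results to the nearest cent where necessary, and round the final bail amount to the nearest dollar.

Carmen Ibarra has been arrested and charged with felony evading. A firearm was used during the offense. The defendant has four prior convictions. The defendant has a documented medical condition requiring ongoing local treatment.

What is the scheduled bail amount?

Base amounts from the schedule: felony evading $21,000.
Single charge. Combined base = $21,000.
Three or more prior convictions of any kind (+75%): $21,000 × 1.75 = $36,750.
Firearm was used or possessed during the offense (+20%): $36,750 × 1.2 = $44,100.
Documented medical condition requiring ongoing local treatment (−35%): $44,100 × 0.65 = $28,665.
$28,665 is within the $650,000 maximum.

$28,665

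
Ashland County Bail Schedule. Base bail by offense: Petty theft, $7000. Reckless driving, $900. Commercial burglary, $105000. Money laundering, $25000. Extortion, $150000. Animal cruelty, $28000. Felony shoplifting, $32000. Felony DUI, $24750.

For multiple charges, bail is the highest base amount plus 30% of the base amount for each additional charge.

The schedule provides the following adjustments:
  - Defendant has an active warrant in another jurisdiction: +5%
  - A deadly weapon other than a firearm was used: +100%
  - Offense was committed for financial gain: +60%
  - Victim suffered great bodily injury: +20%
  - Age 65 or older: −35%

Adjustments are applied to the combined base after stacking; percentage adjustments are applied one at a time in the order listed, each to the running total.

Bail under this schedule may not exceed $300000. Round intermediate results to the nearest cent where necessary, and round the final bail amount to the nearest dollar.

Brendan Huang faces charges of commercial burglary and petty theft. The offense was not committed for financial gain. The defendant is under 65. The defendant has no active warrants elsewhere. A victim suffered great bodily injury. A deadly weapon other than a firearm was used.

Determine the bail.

Base amounts from the schedule: commercial burglary $105000; petty theft $7000.
Stacking rule: highest base plus 30% of each additional charge. Highest is commercial burglary at $105000. Additional: $7000 × 30% = $2100. Combined base = $105000 + $2100 = $107100.
A deadly weapon other than a firearm was used (+100%): $107100 × 2 = $214200.
Victim suffered great bodily injury (+20%): $214200 × 1.2 = $257040.
$257040 is within the $300000 maximum.

$257040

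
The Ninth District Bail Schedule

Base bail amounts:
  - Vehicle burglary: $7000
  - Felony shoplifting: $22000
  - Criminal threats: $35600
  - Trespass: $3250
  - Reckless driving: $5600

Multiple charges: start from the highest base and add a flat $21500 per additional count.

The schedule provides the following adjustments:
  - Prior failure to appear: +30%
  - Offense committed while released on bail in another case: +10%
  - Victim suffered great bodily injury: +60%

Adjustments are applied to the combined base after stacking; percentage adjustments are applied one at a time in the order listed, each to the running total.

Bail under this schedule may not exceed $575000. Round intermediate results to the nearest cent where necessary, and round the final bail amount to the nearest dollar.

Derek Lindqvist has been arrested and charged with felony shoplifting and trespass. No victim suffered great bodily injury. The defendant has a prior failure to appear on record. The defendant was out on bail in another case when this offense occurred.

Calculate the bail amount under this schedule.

Base amounts from the schedule: felony shoplifting $22000; trespass $3250.
Stacking rule: highest base plus $21500 per additional charge. Highest is felony shoplifting at $22000; 1 additional charge → +$21500. Combined base = $43500.
Prior failure to appear (+30%): $43500 × 1.3 = $56550.
Offense committed while released on bail in another case (+10%): $56550 × 1.1 = $62205.
$62205 is within the $575000 maximum.

$62205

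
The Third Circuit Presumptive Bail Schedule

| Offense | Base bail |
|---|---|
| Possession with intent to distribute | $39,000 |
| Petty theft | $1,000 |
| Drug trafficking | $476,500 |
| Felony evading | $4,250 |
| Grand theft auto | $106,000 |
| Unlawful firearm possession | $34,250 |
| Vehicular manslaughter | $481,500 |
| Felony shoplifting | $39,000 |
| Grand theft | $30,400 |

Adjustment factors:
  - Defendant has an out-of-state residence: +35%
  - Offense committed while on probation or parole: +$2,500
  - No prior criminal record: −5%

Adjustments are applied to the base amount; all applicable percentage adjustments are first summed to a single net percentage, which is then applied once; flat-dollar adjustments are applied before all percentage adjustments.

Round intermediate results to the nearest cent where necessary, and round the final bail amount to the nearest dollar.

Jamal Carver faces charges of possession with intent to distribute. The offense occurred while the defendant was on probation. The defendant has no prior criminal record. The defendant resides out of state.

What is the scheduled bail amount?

Base amounts from the schedule: possession with intent to distribute $39,000.
Single charge. Combined base = $39,000.
Offense committed while on probation or parole (+$2,500 flat): $39,000 + $2,500 = $41,500.
Net percentage adjustment: +35% −5% = +30%. $41,500 × 1.3 = $53,950.

$53,950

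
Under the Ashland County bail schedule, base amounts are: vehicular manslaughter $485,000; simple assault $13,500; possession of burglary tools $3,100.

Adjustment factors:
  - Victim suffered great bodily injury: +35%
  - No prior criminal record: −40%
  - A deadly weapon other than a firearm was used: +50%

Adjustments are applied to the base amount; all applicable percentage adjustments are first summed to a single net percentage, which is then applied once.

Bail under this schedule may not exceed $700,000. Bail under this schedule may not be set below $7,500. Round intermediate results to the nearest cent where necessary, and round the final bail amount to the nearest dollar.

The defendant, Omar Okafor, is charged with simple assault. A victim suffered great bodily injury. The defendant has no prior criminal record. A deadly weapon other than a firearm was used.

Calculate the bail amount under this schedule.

Base amounts from the schedule: simple assault $13,500.
Single charge. Combined base = $13,500.
Net percentage adjustment: +35% −40% +50% = +45%. $13,500 × 1.45 = $19,575.
$19,575 is within the $700,000 maximum.
$19,575 is at or above the $7,500 minimum.

$19,575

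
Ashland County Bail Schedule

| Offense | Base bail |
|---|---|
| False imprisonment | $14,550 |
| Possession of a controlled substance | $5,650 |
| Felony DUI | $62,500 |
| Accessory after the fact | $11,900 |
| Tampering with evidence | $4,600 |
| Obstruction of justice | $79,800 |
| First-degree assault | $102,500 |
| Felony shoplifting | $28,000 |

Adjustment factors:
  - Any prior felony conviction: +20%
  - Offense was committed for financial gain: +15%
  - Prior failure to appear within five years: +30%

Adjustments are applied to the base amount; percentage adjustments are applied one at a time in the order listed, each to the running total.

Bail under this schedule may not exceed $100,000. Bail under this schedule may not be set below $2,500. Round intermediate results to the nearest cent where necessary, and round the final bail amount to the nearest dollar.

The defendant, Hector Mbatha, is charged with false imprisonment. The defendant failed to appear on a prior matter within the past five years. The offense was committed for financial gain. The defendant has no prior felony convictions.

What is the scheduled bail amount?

Base amounts from the schedule: false imprisonment $14,550.
Single charge. Combined base = $14,550.
Offense was committed for financial gain (+15%): $14,550 × 1.15 = $16,732.50.
Prior failure to appear within five years (+30%): $16,732.50 × 1.3 = $21,752.25.
$21,752.25 is within the $100,000 maximum.
$21,752.25 is at or above the $2,500 minimum.
Rounded to the nearest dollar: $21,752.

$21,752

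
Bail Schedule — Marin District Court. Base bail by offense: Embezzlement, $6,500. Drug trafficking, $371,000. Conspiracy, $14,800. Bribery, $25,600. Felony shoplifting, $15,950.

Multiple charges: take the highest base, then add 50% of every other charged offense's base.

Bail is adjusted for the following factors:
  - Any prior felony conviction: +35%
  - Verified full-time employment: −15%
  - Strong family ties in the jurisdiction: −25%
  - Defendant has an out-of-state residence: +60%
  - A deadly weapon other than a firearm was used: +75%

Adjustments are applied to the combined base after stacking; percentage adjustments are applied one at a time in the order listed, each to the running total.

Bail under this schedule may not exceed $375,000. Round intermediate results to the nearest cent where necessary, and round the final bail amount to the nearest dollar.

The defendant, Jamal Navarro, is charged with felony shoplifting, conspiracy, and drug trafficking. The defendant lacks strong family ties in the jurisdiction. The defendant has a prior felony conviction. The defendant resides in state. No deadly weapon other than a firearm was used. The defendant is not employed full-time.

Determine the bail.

$375,000

Base amounts from the schedule: felony shoplifting $15,950; conspiracy $14,800; drug trafficking $371,000.
Stacking rule: highest base plus 50% of each additional charge. Highest is drug trafficking at $371,000. Additional: $15,950 × 50% = $7,975; $14,800 × 50% = $7,400. Combined base = $371,000 + $15,375 = $386,375.
Any prior felony conviction (+35%): $386,375 × 1.35 = $521,606.25.
Result $521,606.25 exceeds the maximum of $375,000; bail is capped at $375,000.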